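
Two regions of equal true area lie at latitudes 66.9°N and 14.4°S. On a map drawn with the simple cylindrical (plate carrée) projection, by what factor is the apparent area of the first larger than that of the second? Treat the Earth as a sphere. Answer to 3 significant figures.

2.47

In the plate carrée (x = Rλ, y = Rφ), meridians are true-scale (h = 1) and parallels are stretched by k = sec φ.
Areal scale at 66.9°: h·k = 1.000 × 2.549 = 2.549.
Areal scale at 14.4°: h·k = 1.000 × 1.032 = 1.032.
Ratio = 2.549/1.032 ≈ 2.47.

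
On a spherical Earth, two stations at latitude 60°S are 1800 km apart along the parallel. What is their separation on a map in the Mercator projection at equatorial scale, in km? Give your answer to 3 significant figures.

Mercator is conformal, so the point scale is isotropic: h = k = sec φ = 1/cos φ.
Along the parallel, k = sec 60° = 1/0.5000 = 2.000.
Map distance = 1800 × 2.000 ≈ 3600 km.

3600 km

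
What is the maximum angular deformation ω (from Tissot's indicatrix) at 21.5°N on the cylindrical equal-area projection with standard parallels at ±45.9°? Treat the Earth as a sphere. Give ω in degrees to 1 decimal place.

32.8°

For cylindrical equal-area with standard parallel φ₀, h = cos φ / cos φ₀ and k = cos φ₀ / cos φ, so h·k = 1.
At 21.5°: h = 1.337, k = 0.7480; principal scales a = 1.337, b = 0.7480.
sin(ω/2) = (a − b)/(a + b) = 0.5890/2.085 = 0.2825, so ω = 2 arcsin(0.2825) ≈ 32.8°.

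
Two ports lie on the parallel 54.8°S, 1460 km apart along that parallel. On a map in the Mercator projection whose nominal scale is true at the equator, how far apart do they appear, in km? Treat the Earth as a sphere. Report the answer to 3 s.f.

2530 km

For Mercator, h = k = sec φ (a conformal cylindrical projection has a single point scale, 1/cos φ).
Along the parallel, k = sec 54.8° = 1/0.5764 = 1.735.
Map distance = 1460 × 1.735 ≈ 2530 km.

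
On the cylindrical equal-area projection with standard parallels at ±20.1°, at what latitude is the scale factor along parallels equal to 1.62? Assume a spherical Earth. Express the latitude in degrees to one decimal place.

Cylindrical equal-area (φ₀ = 20.1°): h = cos φ / cos 20.1° along meridians, k = cos 20.1° / cos φ along parallels; h·k = 1.
k = cos φ₀ / cos φ = 1.62  ⇒  cos φ = cos 20.1° / 1.62 = 0.5797.
φ = arccos(0.5797) ≈ 54.6°.

54.6°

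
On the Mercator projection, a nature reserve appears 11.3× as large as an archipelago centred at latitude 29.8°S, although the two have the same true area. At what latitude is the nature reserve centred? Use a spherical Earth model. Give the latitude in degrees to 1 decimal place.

75.0°

On Mercator, (apparent₁)/(apparent₂) = sec²φ₁ / sec²φ₂ when true areas are equal.
cos²φ₂ / cos²φ₁ = 11.3  ⇒  cos φ₁ = cos 29.8° / √11.3 = 0.8678/3.362 = 0.2581.
φ₁ = arccos(0.2581) ≈ 75.0°.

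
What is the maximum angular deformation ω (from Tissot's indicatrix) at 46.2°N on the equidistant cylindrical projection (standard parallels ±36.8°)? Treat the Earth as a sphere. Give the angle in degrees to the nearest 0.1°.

In the equirectangular projection with standard parallel φ₀ = 36.8° (x = Rλ cos φ₀, y = Rφ), meridians are true-scale (h = 1) and the parallel scale is k = cos φ₀ / cos φ.
At 46.2°: h = 1.000, k = 1.157; principal scales a = 1.157, b = 1.000.
sin(ω/2) = (a − b)/(a + b) = 0.1569/2.157 = 0.07274, so ω = 2 arcsin(0.07274) ≈ 8.3°.

8.3°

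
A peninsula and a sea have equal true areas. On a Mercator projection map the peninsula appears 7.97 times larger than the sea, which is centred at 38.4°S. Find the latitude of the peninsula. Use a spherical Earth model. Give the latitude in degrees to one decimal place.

For equal true areas on Mercator, apparent areas scale as sec²φ, so the ratio is cos²φ₂ / cos²φ₁.
cos²φ₂ / cos²φ₁ = 7.97  ⇒  cos φ₁ = cos 38.4° / √7.97 = 0.7837/2.823 = 0.2776.
φ₁ = arccos(0.2776) ≈ 73.9°.

73.9°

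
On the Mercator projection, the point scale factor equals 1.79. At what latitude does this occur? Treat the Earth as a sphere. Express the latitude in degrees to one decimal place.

56.0°

Mercator scale is k = sec φ = 1/cos φ.
1/cos φ = 1.79  ⇒  cos φ = 0.5587  ⇒  φ = arccos(0.5587) ≈ 56.0°.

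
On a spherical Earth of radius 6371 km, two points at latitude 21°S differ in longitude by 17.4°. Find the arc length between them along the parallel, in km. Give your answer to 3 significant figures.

1810 km

Arc length along a parallel = R cos φ · Δλ (with Δλ in radians).
= 6371 × cos 21° × (17.4° × π/180) = 6371 × 0.9336 × 0.3037 ≈ 1810 km.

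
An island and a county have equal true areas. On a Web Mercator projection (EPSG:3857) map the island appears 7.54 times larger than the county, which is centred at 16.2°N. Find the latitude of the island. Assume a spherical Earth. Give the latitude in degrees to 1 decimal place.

For equal true areas on Mercator, apparent areas scale as sec²φ, so the ratio is cos²φ₂ / cos²φ₁.
cos²φ₂ / cos²φ₁ = 7.54  ⇒  cos φ₁ = cos 16.2° / √7.54 = 0.9603/2.746 = 0.3497.
φ₁ = arccos(0.3497) ≈ 69.5°.

69.5°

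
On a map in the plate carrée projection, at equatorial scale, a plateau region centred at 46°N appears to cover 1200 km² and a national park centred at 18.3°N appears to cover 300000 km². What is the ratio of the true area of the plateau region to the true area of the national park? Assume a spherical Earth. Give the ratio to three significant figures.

On the plate carrée, areal scale = h·k = 1 × sec φ, so true area = apparent × cos φ.
True area of plateau region: 1200 × cos(46°) = 1200 × 0.6947 = 833.6 km².
True area of national park: 300000 × cos(18.3°) = 300000 × 0.9494 = 284800 km².
Ratio = 833.6 / 284800 ≈ 0.00293.

0.00293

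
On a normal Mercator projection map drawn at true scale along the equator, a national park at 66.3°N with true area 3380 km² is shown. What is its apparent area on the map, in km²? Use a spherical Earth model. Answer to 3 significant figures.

20900 km²

For Mercator, h = k = sec φ (a conformal cylindrical projection has a single point scale, 1/cos φ).
Areal scale = k² = sec²φ = 1/cos²(66.3°) = 1/0.4019² = 6.190.
Apparent area = 3380 × 6.190 ≈ 20900 km².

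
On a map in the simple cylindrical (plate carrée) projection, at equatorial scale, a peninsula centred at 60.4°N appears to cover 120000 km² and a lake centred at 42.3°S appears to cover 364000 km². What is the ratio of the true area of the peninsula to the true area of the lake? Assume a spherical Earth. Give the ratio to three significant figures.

0.220

On the plate carrée, areal scale = h·k = 1 × sec φ, so true area = apparent × cos φ.
True area of peninsula: 120000 × cos(60.4°) = 120000 × 0.4939 = 59270 km².
True area of lake: 364000 × cos(42.3°) = 364000 × 0.7396 = 269200 km².
Ratio = 59270 / 269200 ≈ 0.220.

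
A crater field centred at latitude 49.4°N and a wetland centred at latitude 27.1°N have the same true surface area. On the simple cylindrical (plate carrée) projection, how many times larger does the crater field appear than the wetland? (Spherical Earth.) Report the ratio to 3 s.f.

1.37

In the plate carrée (x = Rλ, y = Rφ), meridians are true-scale (h = 1) and parallels are stretched by k = sec φ.
Areal scale at 49.4°: h·k = 1.000 × 1.537 = 1.537.
Areal scale at 27.1°: h·k = 1.000 × 1.123 = 1.123.
Ratio = 1.537/1.123 ≈ 1.37.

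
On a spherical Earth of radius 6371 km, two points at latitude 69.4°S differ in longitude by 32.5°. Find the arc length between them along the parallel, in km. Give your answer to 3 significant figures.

Arc length along a parallel = R cos φ · Δλ (with Δλ in radians).
= 6371 × cos 69.4° × (32.5° × π/180) = 6371 × 0.3518 × 0.5672 ≈ 1270 km.

1270 km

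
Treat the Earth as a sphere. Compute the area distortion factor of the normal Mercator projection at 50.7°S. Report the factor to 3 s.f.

2.49

The Mercator projection is conformal; its linear scale factor is the same in every direction and equals sec φ = 1/cos φ.
Areal scale = k² = sec²φ = 1/cos²(50.7°) = 1/0.6334² = 2.493.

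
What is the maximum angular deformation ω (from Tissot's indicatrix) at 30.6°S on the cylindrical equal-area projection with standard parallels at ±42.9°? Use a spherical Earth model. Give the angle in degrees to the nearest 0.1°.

18.4°

For cylindrical equal-area with standard parallel φ₀, h = cos φ / cos φ₀ and k = cos φ₀ / cos φ, so h·k = 1.
At 30.6°: h = 1.175, k = 0.8511; principal scales a = 1.175, b = 0.8511.
sin(ω/2) = (a − b)/(a + b) = 0.3239/2.026 = 0.1599, so ω = 2 arcsin(0.1599) ≈ 18.4°.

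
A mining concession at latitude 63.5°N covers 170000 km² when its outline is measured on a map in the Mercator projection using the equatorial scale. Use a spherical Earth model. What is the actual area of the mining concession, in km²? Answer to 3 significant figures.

33800 km²

The Mercator projection is conformal; its linear scale factor is the same in every direction and equals sec φ = 1/cos φ.
Areal scale = k² = sec²φ = 1/cos²(63.5°) = 1/0.4462² = 5.023.
True area = apparent / (areal scale) = 170000 / 5.023 ≈ 33800 km².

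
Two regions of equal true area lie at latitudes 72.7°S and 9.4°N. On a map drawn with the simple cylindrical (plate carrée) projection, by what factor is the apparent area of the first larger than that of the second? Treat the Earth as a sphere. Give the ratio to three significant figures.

Plate carrée maps x = Rλ, y = Rφ. The meridian scale is h = 1 and the parallel scale is k = 1/cos φ = sec φ.
Areal scale at 72.7°: h·k = 1.000 × 3.363 = 3.363.
Areal scale at 9.4°: h·k = 1.000 × 1.014 = 1.014.
Ratio = 3.363/1.014 ≈ 3.32.

3.32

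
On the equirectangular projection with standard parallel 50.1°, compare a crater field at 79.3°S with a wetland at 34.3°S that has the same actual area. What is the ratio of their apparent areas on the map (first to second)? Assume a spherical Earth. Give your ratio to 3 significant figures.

4.45

In the equirectangular projection with standard parallel φ₀ = 50.1° (x = Rλ cos φ₀, y = Rφ), meridians are true-scale (h = 1) and the parallel scale is k = cos φ₀ / cos φ.
Areal scale at 79.3°: h·k = 1.000 × 3.455 = 3.455.
Areal scale at 34.3°: h·k = 1.000 × 0.7765 = 0.7765.
Ratio = 3.455/0.7765 ≈ 4.45.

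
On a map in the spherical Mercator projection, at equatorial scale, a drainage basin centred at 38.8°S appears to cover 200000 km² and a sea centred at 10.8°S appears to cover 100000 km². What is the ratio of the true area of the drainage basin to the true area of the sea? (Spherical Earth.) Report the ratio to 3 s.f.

Mercator's areal exaggeration is sec²φ; hence true area = (apparent area) · cos²φ.
True area of drainage basin: 200000 × cos²(38.8°) = 200000 × 0.6074 = 121500 km².
True area of sea: 100000 × cos²(10.8°) = 100000 × 0.9649 = 96490 km².
Ratio = 121500 / 96490 ≈ 1.26.

1.26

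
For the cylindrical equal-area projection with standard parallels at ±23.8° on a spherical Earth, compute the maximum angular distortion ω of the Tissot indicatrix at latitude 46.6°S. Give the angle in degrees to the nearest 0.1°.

A cylindrical equal-area projection with standard parallel φ₀ has meridian scale h = cos φ / cos φ₀ and parallel scale k = cos φ₀ / cos φ (so areas are preserved, h·k = 1).
At 46.6°: h = 0.7509, k = 1.332; principal scales a = 1.332, b = 0.7509.
sin(ω/2) = (a − b)/(a + b) = 0.5807/2.083 = 0.2788, so ω = 2 arcsin(0.2788) ≈ 32.4°.

32.4°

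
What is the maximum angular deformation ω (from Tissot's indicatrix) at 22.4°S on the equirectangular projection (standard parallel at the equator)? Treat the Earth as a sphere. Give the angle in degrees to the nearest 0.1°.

In the plate carrée (x = Rλ, y = Rφ), meridians are true-scale (h = 1) and parallels are stretched by k = sec φ.
At 22.4°: h = 1.000, k = 1.082; principal scales a = 1.082, b = 1.000.
sin(ω/2) = (a − b)/(a + b) = 0.08161/2.082 = 0.03921, so ω = 2 arcsin(0.03921) ≈ 4.5°.

4.5°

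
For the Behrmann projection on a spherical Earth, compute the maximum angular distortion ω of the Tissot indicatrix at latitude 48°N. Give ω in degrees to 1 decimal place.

Behrmann is a cylindrical equal-area projection with standard parallels at ±30°. A cylindrical equal-area projection with standard parallel φ₀ has meridian scale h = cos φ / cos φ₀ and parallel scale k = cos φ₀ / cos φ (so areas are preserved, h·k = 1).
At 48°: h = 0.7726, k = 1.294; principal scales a = 1.294, b = 0.7726.
sin(ω/2) = (a − b)/(a + b) = 0.5216/2.067 = 0.2524, so ω = 2 arcsin(0.2524) ≈ 29.2°.

29.2°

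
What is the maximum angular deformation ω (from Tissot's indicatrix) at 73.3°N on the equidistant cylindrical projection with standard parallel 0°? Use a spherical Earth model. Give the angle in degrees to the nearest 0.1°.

67.2°

For the equirectangular projection with φ₀ = 0 (plate carrée), h = 1 along meridians and k = sec φ along parallels.
At 73.3°: h = 1.000, k = 3.480; principal scales a = 3.480, b = 1.000.
sin(ω/2) = (a − b)/(a + b) = 2.480/4.480 = 0.5536, so ω = 2 arcsin(0.5536) ≈ 67.2°.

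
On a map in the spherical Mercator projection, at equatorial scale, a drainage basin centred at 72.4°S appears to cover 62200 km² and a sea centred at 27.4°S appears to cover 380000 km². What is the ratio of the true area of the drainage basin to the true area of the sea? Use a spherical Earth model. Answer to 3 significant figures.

0.0190

Mercator's areal exaggeration is sec²φ; hence true area = (apparent area) · cos²φ.
True area of drainage basin: 62200 × cos²(72.4°) = 62200 × 0.09143 = 5687 km².
True area of sea: 380000 × cos²(27.4°) = 380000 × 0.7882 = 299500 km².
Ratio = 5687 / 299500 ≈ 0.0190.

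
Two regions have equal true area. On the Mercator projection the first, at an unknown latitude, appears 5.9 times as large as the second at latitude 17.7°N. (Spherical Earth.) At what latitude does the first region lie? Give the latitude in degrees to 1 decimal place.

66.9°

Mercator areal scale is sec²φ, so apparent-area ratio = sec²φ₁ / sec²φ₂ = cos²φ₂ / cos²φ₁.
cos²φ₂ / cos²φ₁ = 5.9  ⇒  cos φ₁ = cos 17.7° / √5.9 = 0.9527/2.429 = 0.3922.
φ₁ = arccos(0.3922) ≈ 66.9°.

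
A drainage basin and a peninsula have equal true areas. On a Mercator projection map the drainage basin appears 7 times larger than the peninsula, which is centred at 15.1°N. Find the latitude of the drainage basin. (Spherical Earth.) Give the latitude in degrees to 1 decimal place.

68.6°

Mercator areal scale is sec²φ, so apparent-area ratio = sec²φ₁ / sec²φ₂ = cos²φ₂ / cos²φ₁.
cos²φ₂ / cos²φ₁ = 7  ⇒  cos φ₁ = cos 15.1° / √7 = 0.9655/2.646 = 0.3649.
φ₁ = arccos(0.3649) ≈ 68.6°.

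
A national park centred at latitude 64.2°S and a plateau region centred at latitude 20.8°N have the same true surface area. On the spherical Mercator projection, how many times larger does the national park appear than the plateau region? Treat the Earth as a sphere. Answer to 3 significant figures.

4.61

On Mercator, area is exaggerated by sec²φ = 1/cos²φ.
At 64.2°: sec²(64.2°) = 1/0.4352² = 5.279.
At 20.8°: sec²(20.8°) = 1/0.9348² = 1.144.
Ratio = 5.279/1.144 = cos²(20.8°)/cos²(64.2°) ≈ 4.61.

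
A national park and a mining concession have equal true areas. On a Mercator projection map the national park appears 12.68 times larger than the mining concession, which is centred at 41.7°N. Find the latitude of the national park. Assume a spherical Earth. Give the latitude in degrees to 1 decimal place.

77.9°

Mercator areal scale is sec²φ, so apparent-area ratio = sec²φ₁ / sec²φ₂ = cos²φ₂ / cos²φ₁.
cos²φ₂ / cos²φ₁ = 12.68  ⇒  cos φ₁ = cos 41.7° / √12.68 = 0.7466/3.561 = 0.2097.
φ₁ = arccos(0.2097) ≈ 77.9°.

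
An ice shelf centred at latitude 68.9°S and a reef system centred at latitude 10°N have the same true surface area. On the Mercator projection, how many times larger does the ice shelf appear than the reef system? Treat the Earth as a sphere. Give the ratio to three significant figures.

7.48

On Mercator, area is exaggerated by sec²φ = 1/cos²φ.
At 68.9°: sec²(68.9°) = 1/0.3600² = 7.716.
At 10°: sec²(10°) = 1/0.9848² = 1.031.
Ratio = 7.716/1.031 = cos²(10°)/cos²(68.9°) ≈ 7.48.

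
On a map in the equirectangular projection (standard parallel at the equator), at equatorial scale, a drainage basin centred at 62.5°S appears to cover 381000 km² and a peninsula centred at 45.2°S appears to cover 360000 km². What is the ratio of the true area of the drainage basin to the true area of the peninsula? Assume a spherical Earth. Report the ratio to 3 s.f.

0.694

Plate carrée has h = 1 and k = sec φ, giving areal scale sec φ; true area = (apparent area) · cos φ.
True area of drainage basin: 381000 × cos(62.5°) = 381000 × 0.4617 = 175900 km².
True area of peninsula: 360000 × cos(45.2°) = 360000 × 0.7046 = 253700 km².
Ratio = 175900 / 253700 ≈ 0.694.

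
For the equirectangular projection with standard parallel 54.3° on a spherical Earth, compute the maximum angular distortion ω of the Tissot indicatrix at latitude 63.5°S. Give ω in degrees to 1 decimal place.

The equidistant cylindrical projection with φ₀ = 54.3° has h = 1 (meridians true) and k = cos φ₀ / cos φ along parallels.
At 63.5°: h = 1.000, k = 1.308; principal scales a = 1.308, b = 1.000.
sin(ω/2) = (a − b)/(a + b) = 0.3078/2.308 = 0.1334, so ω = 2 arcsin(0.1334) ≈ 15.3°.

15.3°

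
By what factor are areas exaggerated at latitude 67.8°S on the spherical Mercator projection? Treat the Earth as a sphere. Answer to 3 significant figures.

Mercator is conformal, so the point scale is isotropic: h = k = sec φ = 1/cos φ.
Areal scale = k² = sec²φ = 1/cos²(67.8°) = 1/0.3778² = 7.005.

7.00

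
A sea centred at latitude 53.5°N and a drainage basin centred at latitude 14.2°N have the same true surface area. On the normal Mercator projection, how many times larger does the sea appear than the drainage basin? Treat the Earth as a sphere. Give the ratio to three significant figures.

Mercator areal scale is sec²φ.
At 53.5°: sec²(53.5°) = 1/0.5948² = 2.826.
At 14.2°: sec²(14.2°) = 1/0.9694² = 1.064.
Ratio = 2.826/1.064 = cos²(14.2°)/cos²(53.5°) ≈ 2.66.

2.66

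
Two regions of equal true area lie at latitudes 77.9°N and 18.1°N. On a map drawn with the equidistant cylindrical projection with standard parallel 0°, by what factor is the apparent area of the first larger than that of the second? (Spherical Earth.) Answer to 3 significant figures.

4.53

In the plate carrée (x = Rλ, y = Rφ), meridians are true-scale (h = 1) and parallels are stretched by k = sec φ.
Areal scale at 77.9°: h·k = 1.000 × 4.771 = 4.771.
Areal scale at 18.1°: h·k = 1.000 × 1.052 = 1.052.
Ratio = 4.771/1.052 ≈ 4.53.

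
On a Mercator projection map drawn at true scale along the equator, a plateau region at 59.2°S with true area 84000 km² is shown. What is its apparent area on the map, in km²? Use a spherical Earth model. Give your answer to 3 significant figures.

320000 km²

For Mercator, h = k = sec φ (a conformal cylindrical projection has a single point scale, 1/cos φ).
Areal scale = k² = sec²φ = 1/cos²(59.2°) = 1/0.5120² = 3.814.
Apparent area = 84000 × 3.814 ≈ 320000 km².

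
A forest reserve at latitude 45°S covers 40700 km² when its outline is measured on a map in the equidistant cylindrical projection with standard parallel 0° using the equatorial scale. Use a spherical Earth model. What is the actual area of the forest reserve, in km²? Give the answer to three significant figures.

Plate carrée maps x = Rλ, y = Rφ. The meridian scale is h = 1 and the parallel scale is k = 1/cos φ = sec φ.
Areal scale = h·k = 1 × sec φ; at 45°, h = 1.000, k = 1.414, so h·k = 1.414.
True area = apparent / (areal scale) = 40700 / 1.414 ≈ 28800 km².

28800 km²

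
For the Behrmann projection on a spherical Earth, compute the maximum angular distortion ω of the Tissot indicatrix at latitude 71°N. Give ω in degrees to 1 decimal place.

97.6°

The Behrmann projection is cylindrical equal-area with φ₀ = 30°. For cylindrical equal-area with standard parallel φ₀, h = cos φ / cos φ₀ and k = cos φ₀ / cos φ, so h·k = 1.
At 71°: h = 0.3759, k = 2.660; principal scales a = 2.660, b = 0.3759.
sin(ω/2) = (a − b)/(a + b) = 2.284/3.036 = 0.7523, so ω = 2 arcsin(0.7523) ≈ 97.6°.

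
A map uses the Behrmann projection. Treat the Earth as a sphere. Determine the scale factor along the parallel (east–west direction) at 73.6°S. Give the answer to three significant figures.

Behrmann is a cylindrical equal-area projection with standard parallels at ±30°. A cylindrical equal-area projection with standard parallel φ₀ has meridian scale h = cos φ / cos φ₀ and parallel scale k = cos φ₀ / cos φ (so areas are preserved, h·k = 1).
k = cos 30° / cos 73.6° = 0.8660/0.2823 = 3.067.

3.07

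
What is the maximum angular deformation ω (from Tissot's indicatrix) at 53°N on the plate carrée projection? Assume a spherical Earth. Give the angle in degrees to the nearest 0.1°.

28.8°

For the equirectangular projection with φ₀ = 0 (plate carrée), h = 1 along meridians and k = sec φ along parallels.
At 53°: h = 1.000, k = 1.662; principal scales a = 1.662, b = 1.000.
sin(ω/2) = (a − b)/(a + b) = 0.6616/2.662 = 0.2486, so ω = 2 arcsin(0.2486) ≈ 28.8°.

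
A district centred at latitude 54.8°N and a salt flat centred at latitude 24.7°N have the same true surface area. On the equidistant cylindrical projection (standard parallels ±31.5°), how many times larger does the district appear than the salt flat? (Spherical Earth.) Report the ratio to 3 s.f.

In the equirectangular projection with standard parallel φ₀ = 31.5° (x = Rλ cos φ₀, y = Rφ), meridians are true-scale (h = 1) and the parallel scale is k = cos φ₀ / cos φ.
Areal scale at 54.8°: h·k = 1.000 × 1.479 = 1.479.
Areal scale at 24.7°: h·k = 1.000 × 0.9385 = 0.9385.
Ratio = 1.479/0.9385 ≈ 1.58.

1.58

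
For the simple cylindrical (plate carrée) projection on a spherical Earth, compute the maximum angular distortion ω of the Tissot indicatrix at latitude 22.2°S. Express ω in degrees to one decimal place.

Plate carrée maps x = Rλ, y = Rφ. The meridian scale is h = 1 and the parallel scale is k = 1/cos φ = sec φ.
At 22.2°: h = 1.000, k = 1.080; principal scales a = 1.080, b = 1.000.
sin(ω/2) = (a − b)/(a + b) = 0.08006/2.080 = 0.03849, so ω = 2 arcsin(0.03849) ≈ 4.4°.

4.4°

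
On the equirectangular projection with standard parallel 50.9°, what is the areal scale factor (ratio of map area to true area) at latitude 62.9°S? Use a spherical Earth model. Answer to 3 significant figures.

1.38

In the equirectangular projection with standard parallel φ₀ = 50.9° (x = Rλ cos φ₀, y = Rφ), meridians are true-scale (h = 1) and the parallel scale is k = cos φ₀ / cos φ.
Areal scale = h·k = 1 × cos φ₀ / cos φ; at 62.9°, h = 1.000, k = 1.384, so h·k = 1.384.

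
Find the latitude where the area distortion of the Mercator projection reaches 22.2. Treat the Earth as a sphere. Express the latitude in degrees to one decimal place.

77.7°

Mercator areal scale is sec²φ.
sec²φ = 22.2  ⇒  cos²φ = 0.04505  ⇒  cos φ = 0.2122.
φ = arccos(0.2122) ≈ 77.7°.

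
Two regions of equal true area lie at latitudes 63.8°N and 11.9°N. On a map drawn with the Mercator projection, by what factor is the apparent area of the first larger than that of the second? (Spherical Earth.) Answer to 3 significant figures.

Mercator is conformal with k = sec φ, so areal scale = k² = sec²φ.
At 63.8°: sec²(63.8°) = 1/0.4415² = 5.130.
At 11.9°: sec²(11.9°) = 1/0.9785² = 1.044.
Ratio = 5.130/1.044 = cos²(11.9°)/cos²(63.8°) ≈ 4.91.

4.91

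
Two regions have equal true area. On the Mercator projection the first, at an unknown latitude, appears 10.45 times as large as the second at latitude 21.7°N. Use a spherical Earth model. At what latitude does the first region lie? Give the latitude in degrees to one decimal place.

73.3°

Mercator areal scale is sec²φ, so apparent-area ratio = sec²φ₁ / sec²φ₂ = cos²φ₂ / cos²φ₁.
cos²φ₂ / cos²φ₁ = 10.45  ⇒  cos φ₁ = cos 21.7° / √10.45 = 0.9291/3.233 = 0.2874.
φ₁ = arccos(0.2874) ≈ 73.3°.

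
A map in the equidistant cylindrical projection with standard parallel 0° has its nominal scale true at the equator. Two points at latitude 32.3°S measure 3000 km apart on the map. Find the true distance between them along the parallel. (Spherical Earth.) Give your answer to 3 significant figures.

2540 km

Plate carrée maps x = Rλ, y = Rφ. The meridian scale is h = 1 and the parallel scale is k = 1/cos φ = sec φ.
Along the parallel at 32.3°, map distances are exaggerated by k = sec 32.3° = 1.183.
True distance = 3000 / 1.183 = 3000 × cos 32.3° ≈ 2540 km.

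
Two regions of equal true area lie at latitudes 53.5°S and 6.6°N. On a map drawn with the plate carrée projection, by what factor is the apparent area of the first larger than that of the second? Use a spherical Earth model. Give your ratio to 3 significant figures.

1.67

In the plate carrée (x = Rλ, y = Rφ), meridians are true-scale (h = 1) and parallels are stretched by k = sec φ.
Areal scale at 53.5°: h·k = 1.000 × 1.681 = 1.681.
Areal scale at 6.6°: h·k = 1.000 × 1.007 = 1.007.
Ratio = 1.681/1.007 ≈ 1.67.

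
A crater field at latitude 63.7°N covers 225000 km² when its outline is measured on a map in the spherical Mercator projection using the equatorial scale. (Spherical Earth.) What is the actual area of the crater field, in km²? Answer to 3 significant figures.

44200 km²

Mercator is conformal, so the point scale is isotropic: h = k = sec φ = 1/cos φ.
Areal scale = k² = sec²φ = 1/cos²(63.7°) = 1/0.4431² = 5.094.
True area = apparent / (areal scale) = 225000 / 5.094 ≈ 44200 km².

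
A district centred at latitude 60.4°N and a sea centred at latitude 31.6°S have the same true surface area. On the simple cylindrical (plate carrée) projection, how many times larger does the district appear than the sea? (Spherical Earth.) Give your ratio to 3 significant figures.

1.72

In the plate carrée (x = Rλ, y = Rφ), meridians are true-scale (h = 1) and parallels are stretched by k = sec φ.
Areal scale at 60.4°: h·k = 1.000 × 2.025 = 2.025.
Areal scale at 31.6°: h·k = 1.000 × 1.174 = 1.174.
Ratio = 2.025/1.174 ≈ 1.72.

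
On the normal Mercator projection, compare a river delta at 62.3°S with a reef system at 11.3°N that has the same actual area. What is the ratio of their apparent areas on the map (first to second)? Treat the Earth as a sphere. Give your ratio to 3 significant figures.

4.45

Mercator areal scale is sec²φ.
At 62.3°: sec²(62.3°) = 1/0.4648² = 4.628.
At 11.3°: sec²(11.3°) = 1/0.9806² = 1.040.
Ratio = 4.628/1.040 = cos²(11.3°)/cos²(62.3°) ≈ 4.45.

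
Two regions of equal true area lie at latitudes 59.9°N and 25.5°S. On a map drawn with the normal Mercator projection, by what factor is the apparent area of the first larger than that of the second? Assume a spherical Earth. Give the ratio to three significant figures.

Mercator is conformal with k = sec φ, so areal scale = k² = sec²φ.
At 59.9°: sec²(59.9°) = 1/0.5015² = 3.976.
At 25.5°: sec²(25.5°) = 1/0.9026² = 1.228.
Ratio = 3.976/1.228 = cos²(25.5°)/cos²(59.9°) ≈ 3.24.

3.24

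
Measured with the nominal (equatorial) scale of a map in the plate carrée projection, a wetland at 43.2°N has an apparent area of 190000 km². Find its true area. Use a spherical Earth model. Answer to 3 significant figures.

139000 km²

For the equirectangular projection with φ₀ = 0 (plate carrée), h = 1 along meridians and k = sec φ along parallels.
Areal scale = h·k = 1 × sec φ; at 43.2°, h = 1.000, k = 1.372, so h·k = 1.372.
True area = apparent / (areal scale) = 190000 / 1.372 ≈ 139000 km².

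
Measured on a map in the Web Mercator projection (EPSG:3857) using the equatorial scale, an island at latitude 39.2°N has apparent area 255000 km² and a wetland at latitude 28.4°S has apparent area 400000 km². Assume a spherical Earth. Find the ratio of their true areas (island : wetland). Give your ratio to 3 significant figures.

On Mercator the areal scale is sec²φ, so true area = apparent × cos²φ.
True area of island: 255000 × cos²(39.2°) = 255000 × 0.6005 = 153100 km².
True area of wetland: 400000 × cos²(28.4°) = 400000 × 0.7738 = 309500 km².
Ratio = 153100 / 309500 ≈ 0.495.

0.495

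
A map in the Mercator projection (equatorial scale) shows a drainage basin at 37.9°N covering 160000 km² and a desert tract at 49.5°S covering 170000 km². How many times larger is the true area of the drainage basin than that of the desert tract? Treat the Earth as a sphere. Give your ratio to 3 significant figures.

On Mercator the areal scale is sec²φ, so true area = apparent × cos²φ.
True area of drainage basin: 160000 × cos²(37.9°) = 160000 × 0.6227 = 99620 km².
True area of desert tract: 170000 × cos²(49.5°) = 170000 × 0.4218 = 71700 km².
Ratio = 99620 / 71700 ≈ 1.39.

1.39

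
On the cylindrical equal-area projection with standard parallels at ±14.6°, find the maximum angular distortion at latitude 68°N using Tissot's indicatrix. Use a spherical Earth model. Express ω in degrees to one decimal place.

95.4°

For cylindrical equal-area with standard parallel φ₀, h = cos φ / cos φ₀ and k = cos φ₀ / cos φ, so h·k = 1.
At 68°: h = 0.3871, k = 2.583; principal scales a = 2.583, b = 0.3871.
sin(ω/2) = (a − b)/(a + b) = 2.196/2.970 = 0.7394, so ω = 2 arcsin(0.7394) ≈ 95.4°.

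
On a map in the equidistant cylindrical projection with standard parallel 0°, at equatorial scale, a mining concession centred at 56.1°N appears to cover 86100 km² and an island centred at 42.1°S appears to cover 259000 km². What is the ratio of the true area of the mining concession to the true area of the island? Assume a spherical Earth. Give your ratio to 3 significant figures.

0.250

On the plate carrée, areal scale = h·k = 1 × sec φ, so true area = apparent × cos φ.
True area of mining concession: 86100 × cos(56.1°) = 86100 × 0.5577 = 48020 km².
True area of island: 259000 × cos(42.1°) = 259000 × 0.7420 = 192200 km².
Ratio = 48020 / 192200 ≈ 0.250.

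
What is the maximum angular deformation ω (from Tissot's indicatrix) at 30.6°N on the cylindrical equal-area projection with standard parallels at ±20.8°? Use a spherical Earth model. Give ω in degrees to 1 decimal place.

9.5°

A cylindrical equal-area projection with standard parallel φ₀ has meridian scale h = cos φ / cos φ₀ and parallel scale k = cos φ₀ / cos φ (so areas are preserved, h·k = 1).
At 30.6°: h = 0.9208, k = 1.086; principal scales a = 1.086, b = 0.9208.
sin(ω/2) = (a − b)/(a + b) = 0.1653/2.007 = 0.08238, so ω = 2 arcsin(0.08238) ≈ 9.5°.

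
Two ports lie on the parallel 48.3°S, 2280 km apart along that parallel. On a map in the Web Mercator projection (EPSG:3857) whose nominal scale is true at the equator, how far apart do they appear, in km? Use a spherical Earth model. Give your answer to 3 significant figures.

For Mercator, h = k = sec φ (a conformal cylindrical projection has a single point scale, 1/cos φ).
Along the parallel, k = sec 48.3° = 1/0.6652 = 1.503.
Map distance = 2280 × 1.503 ≈ 3430 km.

3430 km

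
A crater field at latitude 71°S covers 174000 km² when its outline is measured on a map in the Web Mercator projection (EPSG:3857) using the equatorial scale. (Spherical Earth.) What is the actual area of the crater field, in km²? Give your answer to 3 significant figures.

For Mercator, h = k = sec φ (a conformal cylindrical projection has a single point scale, 1/cos φ).
Areal scale = k² = sec²φ = 1/cos²(71°) = 1/0.3256² = 9.434.
True area = apparent / (areal scale) = 174000 / 9.434 ≈ 18400 km².

18400 km²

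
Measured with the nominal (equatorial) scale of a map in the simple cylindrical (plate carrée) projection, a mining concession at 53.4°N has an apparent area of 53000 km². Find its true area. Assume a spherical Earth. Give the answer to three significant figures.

31600 km²

In the plate carrée (x = Rλ, y = Rφ), meridians are true-scale (h = 1) and parallels are stretched by k = sec φ.
Areal scale = h·k = 1 × sec φ; at 53.4°, h = 1.000, k = 1.677, so h·k = 1.677.
True area = apparent / (areal scale) = 53000 / 1.677 ≈ 31600 km².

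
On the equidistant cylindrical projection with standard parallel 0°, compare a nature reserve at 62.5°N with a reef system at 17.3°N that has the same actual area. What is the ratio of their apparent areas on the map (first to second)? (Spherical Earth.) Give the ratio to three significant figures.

2.07

For the equirectangular projection with φ₀ = 0 (plate carrée), h = 1 along meridians and k = sec φ along parallels.
Areal scale at 62.5°: h·k = 1.000 × 2.166 = 2.166.
Areal scale at 17.3°: h·k = 1.000 × 1.047 = 1.047.
Ratio = 2.166/1.047 ≈ 2.07.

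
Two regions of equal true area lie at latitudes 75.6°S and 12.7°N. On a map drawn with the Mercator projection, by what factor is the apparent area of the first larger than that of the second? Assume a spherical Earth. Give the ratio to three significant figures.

Mercator is conformal with k = sec φ, so areal scale = k² = sec²φ.
At 75.6°: sec²(75.6°) = 1/0.2487² = 16.17.
At 12.7°: sec²(12.7°) = 1/0.9755² = 1.051.
Ratio = 16.17/1.051 = cos²(12.7°)/cos²(75.6°) ≈ 15.4.

15.4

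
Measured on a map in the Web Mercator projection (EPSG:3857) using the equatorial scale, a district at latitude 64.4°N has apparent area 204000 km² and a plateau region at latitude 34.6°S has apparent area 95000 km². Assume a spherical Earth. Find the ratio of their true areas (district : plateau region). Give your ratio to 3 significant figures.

Mercator's areal exaggeration is sec²φ; hence true area = (apparent area) · cos²φ.
True area of district: 204000 × cos²(64.4°) = 204000 × 0.1867 = 38090 km².
True area of plateau region: 95000 × cos²(34.6°) = 95000 × 0.6776 = 64370 km².
Ratio = 38090 / 64370 ≈ 0.592.

0.592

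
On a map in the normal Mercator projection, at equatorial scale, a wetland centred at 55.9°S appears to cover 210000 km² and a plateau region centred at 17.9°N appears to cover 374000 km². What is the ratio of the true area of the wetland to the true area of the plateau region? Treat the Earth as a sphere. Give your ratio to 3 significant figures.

0.195

On Mercator the areal scale is sec²φ, so true area = apparent × cos²φ.
True area of wetland: 210000 × cos²(55.9°) = 210000 × 0.3143 = 66010 km².
True area of plateau region: 374000 × cos²(17.9°) = 374000 × 0.9055 = 338700 km².
Ratio = 66010 / 338700 ≈ 0.195.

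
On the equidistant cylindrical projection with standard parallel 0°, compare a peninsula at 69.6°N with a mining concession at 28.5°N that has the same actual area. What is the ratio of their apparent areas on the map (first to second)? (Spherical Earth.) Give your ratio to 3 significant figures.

Plate carrée maps x = Rλ, y = Rφ. The meridian scale is h = 1 and the parallel scale is k = 1/cos φ = sec φ.
Areal scale at 69.6°: h·k = 1.000 × 2.869 = 2.869.
Areal scale at 28.5°: h·k = 1.000 × 1.138 = 1.138.
Ratio = 2.869/1.138 ≈ 2.52.

2.52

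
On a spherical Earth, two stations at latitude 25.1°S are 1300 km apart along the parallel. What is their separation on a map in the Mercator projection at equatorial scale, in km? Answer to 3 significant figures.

Mercator is conformal, so the point scale is isotropic: h = k = sec φ = 1/cos φ.
Along the parallel, k = sec 25.1° = 1/0.9056 = 1.104.
Map distance = 1300 × 1.104 ≈ 1440 km.

1440 km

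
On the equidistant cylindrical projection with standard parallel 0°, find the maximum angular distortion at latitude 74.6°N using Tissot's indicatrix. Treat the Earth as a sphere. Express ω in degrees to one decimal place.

70.9°

Plate carrée maps x = Rλ, y = Rφ. The meridian scale is h = 1 and the parallel scale is k = 1/cos φ = sec φ.
At 74.6°: h = 1.000, k = 3.766; principal scales a = 3.766, b = 1.000.
sin(ω/2) = (a − b)/(a + b) = 2.766/4.766 = 0.5803, so ω = 2 arcsin(0.5803) ≈ 70.9°.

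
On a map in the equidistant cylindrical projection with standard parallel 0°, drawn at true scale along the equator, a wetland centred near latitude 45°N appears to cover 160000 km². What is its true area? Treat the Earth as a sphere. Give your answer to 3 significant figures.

113000 km²

Plate carrée maps x = Rλ, y = Rφ. The meridian scale is h = 1 and the parallel scale is k = 1/cos φ = sec φ.
Areal scale = h·k = 1 × sec φ; at 45°, h = 1.000, k = 1.414, so h·k = 1.414.
True area = apparent / (areal scale) = 160000 / 1.414 ≈ 113000 km².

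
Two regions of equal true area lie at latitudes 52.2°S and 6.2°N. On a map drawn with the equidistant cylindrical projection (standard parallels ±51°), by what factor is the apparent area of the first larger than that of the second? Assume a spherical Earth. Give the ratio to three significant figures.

1.62

With standard parallel φ₀ = 51°, the equirectangular projection gives x = Rλ cos φ₀, y = Rφ, so h = 1 and k = cos 51° / cos φ.
Areal scale at 52.2°: h·k = 1.000 × 1.027 = 1.027.
Areal scale at 6.2°: h·k = 1.000 × 0.6330 = 0.6330.
Ratio = 1.027/0.6330 ≈ 1.62.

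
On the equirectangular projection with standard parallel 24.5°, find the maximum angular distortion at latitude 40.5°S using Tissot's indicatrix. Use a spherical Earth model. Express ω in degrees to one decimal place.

10.3°

In the equirectangular projection with standard parallel φ₀ = 24.5° (x = Rλ cos φ₀, y = Rφ), meridians are true-scale (h = 1) and the parallel scale is k = cos φ₀ / cos φ.
At 40.5°: h = 1.000, k = 1.197; principal scales a = 1.197, b = 1.000.
sin(ω/2) = (a − b)/(a + b) = 0.1967/2.197 = 0.08953, so ω = 2 arcsin(0.08953) ≈ 10.3°.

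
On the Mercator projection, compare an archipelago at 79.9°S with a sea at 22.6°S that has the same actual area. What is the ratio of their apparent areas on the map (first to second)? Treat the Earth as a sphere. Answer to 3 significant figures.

27.7

Mercator is conformal with k = sec φ, so areal scale = k² = sec²φ.
At 79.9°: sec²(79.9°) = 1/0.1754² = 32.52.
At 22.6°: sec²(22.6°) = 1/0.9232² = 1.173.
Ratio = 32.52/1.173 = cos²(22.6°)/cos²(79.9°) ≈ 27.7.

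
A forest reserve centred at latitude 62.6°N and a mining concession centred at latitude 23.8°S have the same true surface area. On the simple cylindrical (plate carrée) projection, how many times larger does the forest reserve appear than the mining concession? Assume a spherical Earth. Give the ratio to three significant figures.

Plate carrée maps x = Rλ, y = Rφ. The meridian scale is h = 1 and the parallel scale is k = 1/cos φ = sec φ.
Areal scale at 62.6°: h·k = 1.000 × 2.173 = 2.173.
Areal scale at 23.8°: h·k = 1.000 × 1.093 = 1.093.
Ratio = 2.173/1.093 ≈ 1.99.

1.99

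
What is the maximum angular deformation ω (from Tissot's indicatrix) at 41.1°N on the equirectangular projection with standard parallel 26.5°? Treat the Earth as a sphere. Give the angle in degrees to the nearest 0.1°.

9.8°

The equidistant cylindrical projection with φ₀ = 26.5° has h = 1 (meridians true) and k = cos φ₀ / cos φ along parallels.
At 41.1°: h = 1.000, k = 1.188; principal scales a = 1.188, b = 1.000.
sin(ω/2) = (a − b)/(a + b) = 0.1876/2.188 = 0.08576, so ω = 2 arcsin(0.08576) ≈ 9.8°.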